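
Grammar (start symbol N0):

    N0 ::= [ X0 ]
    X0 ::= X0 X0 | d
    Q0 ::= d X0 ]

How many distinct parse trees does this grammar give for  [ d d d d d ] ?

14

Parse trees for [ d d d d d ] (showing first 6 of 14):
  [N0 [ [X0 [X0 d] [X0 [X0 d] [X0 [X0 d] [X0 [X0 d] [X0 d]]]]] ]]
  [N0 [ [X0 [X0 d] [X0 [X0 d] [X0 [X0 [X0 d] [X0 d]] [X0 d]]]] ]]
  [N0 [ [X0 [X0 d] [X0 [X0 [X0 d] [X0 d]] [X0 [X0 d] [X0 d]]]] ]]
  [N0 [ [X0 [X0 d] [X0 [X0 [X0 d] [X0 [X0 d] [X0 d]]] [X0 d]]] ]]
  [N0 [ [X0 [X0 d] [X0 [X0 [X0 [X0 d] [X0 d]] [X0 d]] [X0 d]]] ]]
  [N0 [ [X0 [X0 [X0 d] [X0 d]] [X0 [X0 d] [X0 [X0 d] [X0 d]]]] ]]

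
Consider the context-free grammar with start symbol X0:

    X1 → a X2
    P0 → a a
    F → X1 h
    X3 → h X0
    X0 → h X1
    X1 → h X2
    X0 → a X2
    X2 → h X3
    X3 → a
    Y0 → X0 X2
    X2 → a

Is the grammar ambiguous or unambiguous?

Only X0, X1, X2, X3 are reachable from X0; ignoring the rest: Each reachable nonterminal has at most one production per leading terminal, and all productions are right-linear; the derivation is determined token-by-token.

Unambiguous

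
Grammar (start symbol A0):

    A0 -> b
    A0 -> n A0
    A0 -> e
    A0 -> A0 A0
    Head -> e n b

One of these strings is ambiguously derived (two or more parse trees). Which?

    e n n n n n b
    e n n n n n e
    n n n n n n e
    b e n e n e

b e n e n e

e n n n n n b: 1 tree
e n n n n n e: 1 tree
n n n n n n e: 1 tree
b e n e n e: 7 trees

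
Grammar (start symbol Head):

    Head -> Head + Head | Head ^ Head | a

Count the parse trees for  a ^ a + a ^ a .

Parse trees for a ^ a + a ^ a:
  [Head [Head [Head a] ^ [Head a]] + [Head [Head a] ^ [Head a]]]
  [Head [Head a] ^ [Head [Head a] + [Head [Head a] ^ [Head a]]]]
  [Head [Head a] ^ [Head [Head [Head a] + [Head a]] ^ [Head a]]]
  [Head [Head [Head [Head a] ^ [Head a]] + [Head a]] ^ [Head a]]
  [Head [Head [Head a] ^ [Head [Head a] + [Head a]]] ^ [Head a]]

5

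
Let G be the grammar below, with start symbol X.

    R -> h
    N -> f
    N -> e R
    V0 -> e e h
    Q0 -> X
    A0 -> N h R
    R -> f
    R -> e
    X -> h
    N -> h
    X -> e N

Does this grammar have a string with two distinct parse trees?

Unambiguous

Only X, N, R are reachable from X; ignoring the rest: Each reachable nonterminal has at most one production per leading terminal, and all productions are right-linear; the derivation is determined token-by-token.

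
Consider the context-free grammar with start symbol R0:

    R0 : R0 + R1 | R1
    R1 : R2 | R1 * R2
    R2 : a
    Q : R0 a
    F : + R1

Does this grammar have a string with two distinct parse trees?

(Q, F are unreachable from R0, so their rules don't affect L(R0).) This is a standard precedence ladder (R0 over R1 over R2), with each level left-recursive on its own operator ('+' at R0, '*' at R1). That structure is LR(1), hence unambiguous.

Unambiguous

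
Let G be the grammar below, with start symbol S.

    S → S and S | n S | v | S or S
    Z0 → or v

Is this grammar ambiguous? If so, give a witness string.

Witness: n v and v

Derivation 1: S ⇒ S and S ⇒ n S and S ⇒ n v and S ⇒ n v and v
Derivation 2: S ⇒ n S ⇒ n S and S ⇒ n v and S ⇒ n v and v

Two distinct leftmost derivations for the same string.

Ambiguous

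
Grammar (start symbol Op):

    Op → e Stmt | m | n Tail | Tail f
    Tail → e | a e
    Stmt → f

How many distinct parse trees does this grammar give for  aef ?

Parse trees for aef:
  [Op [Tail a e] f]

1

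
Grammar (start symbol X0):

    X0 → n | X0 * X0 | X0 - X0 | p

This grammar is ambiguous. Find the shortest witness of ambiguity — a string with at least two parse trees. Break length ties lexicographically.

length 1: no string has ≥2 trees
length 3: no string has ≥2 trees
length 5: n * n * n has 2 parse trees

Two derivations of n * n * n:
  X0 ⇒ X0 * X0 ⇒ n * X0 ⇒ n * X0 * X0 ⇒ n * n * X0 ⇒ n * n * n
  X0 ⇒ X0 * X0 ⇒ X0 * X0 * X0 ⇒ n * X0 * X0 ⇒ n * n * X0 ⇒ n * n * n

n * n * n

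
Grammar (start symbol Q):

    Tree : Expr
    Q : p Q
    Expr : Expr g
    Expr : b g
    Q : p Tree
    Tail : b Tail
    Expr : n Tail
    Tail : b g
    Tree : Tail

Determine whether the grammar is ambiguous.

Ambiguous

Witness: p b g

Derivation 1: Q ⇒ p Tree ⇒ p Expr ⇒ p b g
Derivation 2: Q ⇒ p Tree ⇒ p Tail ⇒ p b g

Two distinct leftmost derivations for the same string.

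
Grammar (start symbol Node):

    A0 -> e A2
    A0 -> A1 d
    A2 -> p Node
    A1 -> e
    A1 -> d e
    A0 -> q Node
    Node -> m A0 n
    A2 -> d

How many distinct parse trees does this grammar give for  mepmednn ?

2

Parse trees for mepmednn:
  [Node m [A0 e [A2 p [Node m [A0 e [A2 d]] n]]] n]
  [Node m [A0 e [A2 p [Node m [A0 [A1 e] d] n]]] n]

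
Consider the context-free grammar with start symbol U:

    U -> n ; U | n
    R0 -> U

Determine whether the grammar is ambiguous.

Unambiguous

(R0 is unreachable from U, so its rules don't affect L(U).) Right-recursive list with a separator: after each atom, whether the separator follows determines the rule. One parse per string.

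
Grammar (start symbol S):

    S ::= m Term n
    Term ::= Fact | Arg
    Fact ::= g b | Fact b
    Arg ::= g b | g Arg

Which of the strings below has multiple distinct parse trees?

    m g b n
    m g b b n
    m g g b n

m g b n: 2 trees
m g b b n: 1 tree
m g g b n: 1 tree

m g b n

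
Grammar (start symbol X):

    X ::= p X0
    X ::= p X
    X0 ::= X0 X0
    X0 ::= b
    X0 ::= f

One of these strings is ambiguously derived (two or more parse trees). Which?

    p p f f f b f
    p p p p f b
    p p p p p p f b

p p f f f b f: 14 trees
p p p p f b: 1 tree
p p p p p p f b: 1 tree

p p f f f b f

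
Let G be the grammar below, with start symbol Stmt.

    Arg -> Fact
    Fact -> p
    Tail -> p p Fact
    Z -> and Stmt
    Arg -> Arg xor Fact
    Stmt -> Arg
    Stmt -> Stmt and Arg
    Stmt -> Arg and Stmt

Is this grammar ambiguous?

Witness: p and p

Derivation 1: Stmt ⇒ Stmt and Arg ⇒ Arg and Arg ⇒ Fact and Arg ⇒ p and Arg ⇒ p and Fact ⇒ p and p
Derivation 2: Stmt ⇒ Arg and Stmt ⇒ Fact and Stmt ⇒ p and Stmt ⇒ p and Arg ⇒ p and Fact ⇒ p and p

Two distinct leftmost derivations for the same string.

Ambiguous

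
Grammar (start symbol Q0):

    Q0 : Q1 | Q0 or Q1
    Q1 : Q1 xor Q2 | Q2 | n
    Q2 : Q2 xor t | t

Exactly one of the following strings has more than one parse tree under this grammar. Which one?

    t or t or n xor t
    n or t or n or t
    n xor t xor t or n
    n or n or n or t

t or t or n xor t: 1 tree
n or t or n or t: 1 tree
n xor t xor t or n: 2 trees
n or n or n or t: 1 tree

n xor t xor t or n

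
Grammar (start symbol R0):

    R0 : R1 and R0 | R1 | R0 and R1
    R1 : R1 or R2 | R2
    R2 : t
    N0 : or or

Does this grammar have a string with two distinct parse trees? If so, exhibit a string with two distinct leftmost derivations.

Ambiguous

Witness: t and t

Derivation 1: R0 ⇒ R1 and R0 ⇒ R2 and R0 ⇒ t and R0 ⇒ t and R1 ⇒ t and R2 ⇒ t and t
Derivation 2: R0 ⇒ R0 and R1 ⇒ R1 and R1 ⇒ R2 and R1 ⇒ t and R1 ⇒ t and R2 ⇒ t and t

Two distinct leftmost derivations for the same string.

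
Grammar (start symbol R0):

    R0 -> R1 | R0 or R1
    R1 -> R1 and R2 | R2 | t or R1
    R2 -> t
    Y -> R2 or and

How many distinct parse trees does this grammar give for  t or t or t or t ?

Parse trees for t or t or t or t:
  [R0 [R1 t or [R1 t or [R1 t or [R1 [R2 t]]]]]]
  [R0 [R0 [R1 [R2 t]]] or [R1 t or [R1 t or [R1 [R2 t]]]]]
  [R0 [R0 [R1 t or [R1 [R2 t]]]] or [R1 t or [R1 [R2 t]]]]
  [R0 [R0 [R0 [R1 [R2 t]]] or [R1 [R2 t]]] or [R1 t or [R1 [R2 t]]]]
  [R0 [R0 [R1 t or [R1 t or [R1 [R2 t]]]]] or [R1 [R2 t]]]
  [R0 [R0 [R0 [R1 [R2 t]]] or [R1 t or [R1 [R2 t]]]] or [R1 [R2 t]]]
  [R0 [R0 [R0 [R1 t or [R1 [R2 t]]]] or [R1 [R2 t]]] or [R1 [R2 t]]]
  [R0 [R0 [R0 [R0 [R1 [R2 t]]] or [R1 [R2 t]]] or [R1 [R2 t]]] or [R1 [R2 t]]]

8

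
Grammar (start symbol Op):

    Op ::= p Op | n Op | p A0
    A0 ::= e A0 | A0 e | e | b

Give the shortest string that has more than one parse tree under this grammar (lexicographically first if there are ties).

p e e

length 2: no string has ≥2 trees
length 3: p e e has 2 parse trees

Two derivations of p e e:
  Op ⇒ p A0 ⇒ p e A0 ⇒ p e e
  Op ⇒ p A0 ⇒ p A0 e ⇒ p e e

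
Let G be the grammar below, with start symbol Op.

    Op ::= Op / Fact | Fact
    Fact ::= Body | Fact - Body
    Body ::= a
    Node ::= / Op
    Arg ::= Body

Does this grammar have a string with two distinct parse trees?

Only Op, Fact, Body are reachable from Op; ignoring the rest: The grammar is stratified — Op handles '/' (left-recursive), Fact handles '-', Body atoms. Each operator has a fixed associativity and precedence level, so every string has one parse.

Unambiguous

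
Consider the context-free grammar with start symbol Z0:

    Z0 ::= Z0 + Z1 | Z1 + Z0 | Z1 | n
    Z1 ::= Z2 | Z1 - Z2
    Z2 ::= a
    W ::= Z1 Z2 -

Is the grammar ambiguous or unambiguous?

Ambiguous

Witness: a + a

Derivation 1: Z0 ⇒ Z0 + Z1 ⇒ Z1 + Z1 ⇒ Z2 + Z1 ⇒ a + Z1 ⇒ a + Z2 ⇒ a + a
Derivation 2: Z0 ⇒ Z1 + Z0 ⇒ Z2 + Z0 ⇒ a + Z0 ⇒ a + Z1 ⇒ a + Z2 ⇒ a + a

Two distinct leftmost derivations for the same string.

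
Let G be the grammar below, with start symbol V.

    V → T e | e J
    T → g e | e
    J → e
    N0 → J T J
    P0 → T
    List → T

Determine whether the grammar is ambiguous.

Witness: e e

Derivation 1: V ⇒ T e ⇒ e e
Derivation 2: V ⇒ e J ⇒ e e

Two distinct leftmost derivations for the same string.

Ambiguous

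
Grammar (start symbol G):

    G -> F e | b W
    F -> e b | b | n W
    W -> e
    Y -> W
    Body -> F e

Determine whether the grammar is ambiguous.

Witness: b e

Derivation 1: G ⇒ F e ⇒ b e
Derivation 2: G ⇒ b W ⇒ b e

Two distinct leftmost derivations for the same string.

Ambiguous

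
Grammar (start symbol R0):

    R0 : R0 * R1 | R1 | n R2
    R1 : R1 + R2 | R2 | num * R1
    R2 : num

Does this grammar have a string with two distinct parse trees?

Witness: num * num

Derivation 1: R0 ⇒ R0 * R1 ⇒ R1 * R1 ⇒ R2 * R1 ⇒ num * R1 ⇒ num * R2 ⇒ num * num
Derivation 2: R0 ⇒ R1 ⇒ num * R1 ⇒ num * R2 ⇒ num * num

Two distinct leftmost derivations for the same string.

Ambiguous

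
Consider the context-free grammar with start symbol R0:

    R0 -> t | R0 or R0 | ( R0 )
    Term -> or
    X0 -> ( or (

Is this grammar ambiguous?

Ambiguous

Witness: t or t or t

Derivation 1: R0 ⇒ R0 or R0 ⇒ t or R0 ⇒ t or R0 or R0 ⇒ t or t or R0 ⇒ t or t or t
Derivation 2: R0 ⇒ R0 or R0 ⇒ R0 or R0 or R0 ⇒ t or R0 or R0 ⇒ t or t or R0 ⇒ t or t or t

Two distinct leftmost derivations for the same string.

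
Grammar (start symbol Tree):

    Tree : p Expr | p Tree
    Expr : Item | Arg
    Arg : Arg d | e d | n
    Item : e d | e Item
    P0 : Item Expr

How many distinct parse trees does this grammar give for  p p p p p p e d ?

2

Parse trees for p p p p p p e d:
  [Tree p [Tree p [Tree p [Tree p [Tree p [Tree p [Expr [Item e d]]]]]]]]
  [Tree p [Tree p [Tree p [Tree p [Tree p [Tree p [Expr [Arg e d]]]]]]]]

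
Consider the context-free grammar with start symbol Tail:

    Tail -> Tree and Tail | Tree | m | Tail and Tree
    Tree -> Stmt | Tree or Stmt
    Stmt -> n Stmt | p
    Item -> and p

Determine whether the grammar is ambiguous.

Ambiguous

Witness: p and p

Derivation 1: Tail ⇒ Tree and Tail ⇒ Stmt and Tail ⇒ p and Tail ⇒ p and Tree ⇒ p and Stmt ⇒ p and p
Derivation 2: Tail ⇒ Tail and Tree ⇒ Tree and Tree ⇒ Stmt and Tree ⇒ p and Tree ⇒ p and Stmt ⇒ p and p

Two distinct leftmost derivations for the same string.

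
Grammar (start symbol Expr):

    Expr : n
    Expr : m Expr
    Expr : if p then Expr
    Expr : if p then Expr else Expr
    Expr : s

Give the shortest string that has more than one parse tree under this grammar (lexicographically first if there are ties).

length 1: no string has ≥2 trees
length 2: no string has ≥2 trees
length 3: no string has ≥2 trees
length 4: no string has ≥2 trees
length 5: no string has ≥2 trees
length 6: no string has ≥2 trees
length 7: no string has ≥2 trees
length 8: no string has ≥2 trees
length 9: if p then if p then n else n has 2 parse trees

Two derivations of if p then if p then n else n:
  Expr ⇒ if p then Expr ⇒ if p then if p then Expr else Expr ⇒ if p then if p then n else Expr ⇒ if p then if p then n else n
  Expr ⇒ if p then Expr else Expr ⇒ if p then if p then Expr else Expr ⇒ if p then if p then n else Expr ⇒ if p then if p then n else n

if p then if p then n else n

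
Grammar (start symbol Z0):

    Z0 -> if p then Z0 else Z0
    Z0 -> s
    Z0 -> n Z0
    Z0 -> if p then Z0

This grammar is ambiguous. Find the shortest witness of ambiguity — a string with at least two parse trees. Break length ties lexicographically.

length 1: no string has ≥2 trees
length 2: no string has ≥2 trees
length 3: no string has ≥2 trees
length 4: no string has ≥2 trees
length 5: no string has ≥2 trees
length 6: no string has ≥2 trees
length 7: no string has ≥2 trees
length 8: no string has ≥2 trees
length 9: if p then if p then s else s has 2 parse trees

Two derivations of if p then if p then s else s:
  Z0 ⇒ if p then Z0 else Z0 ⇒ if p then if p then Z0 else Z0 ⇒ if p then if p then s else Z0 ⇒ if p then if p then s else s
  Z0 ⇒ if p then Z0 ⇒ if p then if p then Z0 else Z0 ⇒ if p then if p then s else Z0 ⇒ if p then if p then s else s

if p then if p then s else s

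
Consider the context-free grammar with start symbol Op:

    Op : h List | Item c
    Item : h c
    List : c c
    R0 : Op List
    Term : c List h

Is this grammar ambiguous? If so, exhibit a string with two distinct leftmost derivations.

Witness: h c c

Derivation 1: Op ⇒ h List ⇒ h c c
Derivation 2: Op ⇒ Item c ⇒ h c c

Two distinct leftmost derivations for the same string.

Ambiguous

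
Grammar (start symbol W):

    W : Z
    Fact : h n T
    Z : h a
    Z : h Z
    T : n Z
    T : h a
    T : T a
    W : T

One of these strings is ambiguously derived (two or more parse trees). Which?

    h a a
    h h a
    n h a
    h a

h a a: 1 tree
h h a: 1 tree
n h a: 1 tree
h a: 2 trees

h a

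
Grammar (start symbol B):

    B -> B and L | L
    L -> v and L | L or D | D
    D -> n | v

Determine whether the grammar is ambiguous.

Witness: v and n

Derivation 1: B ⇒ B and L ⇒ L and L ⇒ D and L ⇒ v and L ⇒ v and D ⇒ v and n
Derivation 2: B ⇒ L ⇒ v and L ⇒ v and D ⇒ v and n

Two distinct leftmost derivations for the same string.

Ambiguous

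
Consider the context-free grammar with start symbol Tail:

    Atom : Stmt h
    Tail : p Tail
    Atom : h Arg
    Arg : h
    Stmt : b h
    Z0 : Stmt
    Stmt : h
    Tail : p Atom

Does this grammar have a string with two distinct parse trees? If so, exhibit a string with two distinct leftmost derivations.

Ambiguous

Witness: p h h

Derivation 1: Tail ⇒ p Atom ⇒ p Stmt h ⇒ p h h
Derivation 2: Tail ⇒ p Atom ⇒ p h Arg ⇒ p h h

Two distinct leftmost derivations for the same string.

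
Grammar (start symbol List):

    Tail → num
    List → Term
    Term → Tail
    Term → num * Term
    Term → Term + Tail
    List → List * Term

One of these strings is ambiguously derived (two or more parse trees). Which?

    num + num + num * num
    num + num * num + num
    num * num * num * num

num + num + num * num: 1 tree
num + num * num + num: 1 tree
num * num * num * num: 8 trees

num * num * num * num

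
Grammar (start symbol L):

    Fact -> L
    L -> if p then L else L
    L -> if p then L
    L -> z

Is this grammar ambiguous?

Witness: if p then if p then z else z

Derivation 1: L ⇒ if p then L else L ⇒ if p then if p then L else L ⇒ if p then if p then z else L ⇒ if p then if p then z else z
Derivation 2: L ⇒ if p then L ⇒ if p then if p then L else L ⇒ if p then if p then z else L ⇒ if p then if p then z else z

Two distinct leftmost derivations for the same string.

Ambiguous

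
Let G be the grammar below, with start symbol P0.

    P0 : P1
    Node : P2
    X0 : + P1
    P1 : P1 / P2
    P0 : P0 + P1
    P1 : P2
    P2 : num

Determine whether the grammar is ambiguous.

Only P0, P1, P2 are reachable from P0; ignoring the rest: The grammar is stratified — P0 handles '+' (left-recursive), P1 handles '/', P2 atoms. Each operator has a fixed associativity and precedence level, so every string has one parse.

Unambiguous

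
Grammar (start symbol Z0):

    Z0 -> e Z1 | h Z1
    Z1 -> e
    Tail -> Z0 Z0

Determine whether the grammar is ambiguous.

Only Z0, Z1 are reachable from Z0; ignoring the rest: Restricted to the reachable nonterminals, every rule has the form A → t or A → t B, and no two rules for the same A share a first terminal. The grammar encodes a DFA — one run per string.

Unambiguous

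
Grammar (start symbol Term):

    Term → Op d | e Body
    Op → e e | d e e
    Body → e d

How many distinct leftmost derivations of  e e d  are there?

2

Parse trees for e e d:
  [Term [Op e e] d]
  [Term e [Body e d]]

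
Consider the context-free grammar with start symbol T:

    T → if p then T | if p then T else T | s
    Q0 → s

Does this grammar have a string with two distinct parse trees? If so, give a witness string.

Ambiguous

Witness: if p then if p then s else s

Derivation 1: T ⇒ if p then T ⇒ if p then if p then T else T ⇒ if p then if p then s else T ⇒ if p then if p then s else s
Derivation 2: T ⇒ if p then T else T ⇒ if p then if p then T else T ⇒ if p then if p then s else T ⇒ if p then if p then s else s

Two distinct leftmost derivations for the same string.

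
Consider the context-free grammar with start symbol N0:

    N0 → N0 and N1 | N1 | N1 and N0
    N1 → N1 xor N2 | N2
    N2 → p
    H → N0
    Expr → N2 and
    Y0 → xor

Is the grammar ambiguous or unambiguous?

Witness: p and p

Derivation 1: N0 ⇒ N0 and N1 ⇒ N1 and N1 ⇒ N2 and N1 ⇒ p and N1 ⇒ p and N2 ⇒ p and p
Derivation 2: N0 ⇒ N1 and N0 ⇒ N2 and N0 ⇒ p and N0 ⇒ p and N1 ⇒ p and N2 ⇒ p and p

Two distinct leftmost derivations for the same string.

Ambiguous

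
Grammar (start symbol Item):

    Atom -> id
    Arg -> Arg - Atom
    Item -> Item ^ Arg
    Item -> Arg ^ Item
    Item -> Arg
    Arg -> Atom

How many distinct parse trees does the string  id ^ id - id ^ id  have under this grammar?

4

Parse trees for id ^ id - id ^ id:
  [Item [Item [Item [Arg [Atom id]]] ^ [Arg [Arg [Atom id]] - [Atom id]]] ^ [Arg [Atom id]]]
  [Item [Item [Arg [Atom id]] ^ [Item [Arg [Arg [Atom id]] - [Atom id]]]] ^ [Arg [Atom id]]]
  [Item [Arg [Atom id]] ^ [Item [Item [Arg [Arg [Atom id]] - [Atom id]]] ^ [Arg [Atom id]]]]
  [Item [Arg [Atom id]] ^ [Item [Arg [Arg [Atom id]] - [Atom id]] ^ [Item [Arg [Atom id]]]]]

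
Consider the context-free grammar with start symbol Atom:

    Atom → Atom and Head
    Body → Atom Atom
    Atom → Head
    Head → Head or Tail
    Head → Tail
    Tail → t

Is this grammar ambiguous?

Unambiguous

(Body is unreachable from Atom, so its rules don't affect L(Atom).) This is a standard precedence ladder (Atom over Head over Tail), with each level left-recursive on its own operator ('and' at Atom, 'or' at Head). That structure is LR(1), hence unambiguous.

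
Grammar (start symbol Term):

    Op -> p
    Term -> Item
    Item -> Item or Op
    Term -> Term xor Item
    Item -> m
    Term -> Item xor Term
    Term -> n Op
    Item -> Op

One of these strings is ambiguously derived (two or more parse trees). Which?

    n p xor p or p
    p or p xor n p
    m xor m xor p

n p xor p or p: 1 tree
p or p xor n p: 1 tree
m xor m xor p: 4 trees

m xor m xor p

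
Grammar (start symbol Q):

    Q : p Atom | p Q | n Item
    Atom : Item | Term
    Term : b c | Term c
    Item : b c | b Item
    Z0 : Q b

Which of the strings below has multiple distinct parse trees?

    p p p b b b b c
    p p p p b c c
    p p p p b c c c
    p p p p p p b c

p p p b b b b c: 1 tree
p p p p b c c: 1 tree
p p p p b c c c: 1 tree
p p p p p p b c: 2 trees

p p p p p p b c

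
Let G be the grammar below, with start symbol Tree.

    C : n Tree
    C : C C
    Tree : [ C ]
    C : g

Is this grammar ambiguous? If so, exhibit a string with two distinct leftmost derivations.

Ambiguous

Witness: [ g g g ]

Derivation 1: Tree ⇒ [ C ] ⇒ [ C C ] ⇒ [ C C C ] ⇒ [ g C C ] ⇒ [ g g C ] ⇒ [ g g g ]
Derivation 2: Tree ⇒ [ C ] ⇒ [ C C ] ⇒ [ g C ] ⇒ [ g C C ] ⇒ [ g g C ] ⇒ [ g g g ]

Two distinct leftmost derivations for the same string.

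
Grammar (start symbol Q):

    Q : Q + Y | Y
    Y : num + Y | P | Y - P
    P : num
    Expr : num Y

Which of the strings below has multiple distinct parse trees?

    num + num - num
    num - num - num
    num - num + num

num + num - num

num + num - num: 3 trees
num - num - num: 1 tree
num - num + num: 1 tree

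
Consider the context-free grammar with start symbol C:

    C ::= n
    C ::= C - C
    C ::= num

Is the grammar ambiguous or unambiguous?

Witness: n - n - n

Derivation 1: C ⇒ C - C ⇒ n - C ⇒ n - C - C ⇒ n - n - C ⇒ n - n - n
Derivation 2: C ⇒ C - C ⇒ C - C - C ⇒ n - C - C ⇒ n - n - C ⇒ n - n - n

Two distinct leftmost derivations for the same string.

Ambiguous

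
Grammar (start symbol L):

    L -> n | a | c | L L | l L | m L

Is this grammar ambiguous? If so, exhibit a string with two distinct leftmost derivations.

Ambiguous

Witness: a a a

Derivation 1: L ⇒ L L ⇒ a L ⇒ a L L ⇒ a a L ⇒ a a a
Derivation 2: L ⇒ L L ⇒ L L L ⇒ a L L ⇒ a a L ⇒ a a a

Two distinct leftmost derivations for the same string.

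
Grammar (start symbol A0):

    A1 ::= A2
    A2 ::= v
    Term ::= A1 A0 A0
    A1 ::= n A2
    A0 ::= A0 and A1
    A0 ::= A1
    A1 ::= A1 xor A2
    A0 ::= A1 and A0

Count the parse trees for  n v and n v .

2

Parse trees for n v and n v:
  [A0 [A0 [A1 n [A2 v]]] and [A1 n [A2 v]]]
  [A0 [A1 n [A2 v]] and [A0 [A1 n [A2 v]]]]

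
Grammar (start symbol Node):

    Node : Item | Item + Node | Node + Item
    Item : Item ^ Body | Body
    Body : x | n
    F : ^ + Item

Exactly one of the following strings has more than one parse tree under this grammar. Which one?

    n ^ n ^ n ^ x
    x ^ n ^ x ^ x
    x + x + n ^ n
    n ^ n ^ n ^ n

n ^ n ^ n ^ x: 1 tree
x ^ n ^ x ^ x: 1 tree
x + x + n ^ n: 4 trees
n ^ n ^ n ^ n: 1 tree

x + x + n ^ n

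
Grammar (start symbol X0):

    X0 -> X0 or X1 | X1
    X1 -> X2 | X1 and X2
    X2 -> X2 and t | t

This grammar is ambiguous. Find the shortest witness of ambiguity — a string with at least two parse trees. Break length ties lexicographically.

length 1: no string has ≥2 trees
length 3: t and t has 2 parse trees

Two derivations of t and t:
  X0 ⇒ X1 ⇒ X2 ⇒ X2 and t ⇒ t and t
  X0 ⇒ X1 ⇒ X1 and X2 ⇒ X2 and X2 ⇒ t and X2 ⇒ t and t

t and t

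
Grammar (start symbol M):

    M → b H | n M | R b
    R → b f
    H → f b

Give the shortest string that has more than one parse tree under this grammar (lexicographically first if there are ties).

b f b

length 3: b f b has 2 parse trees

Two derivations of b f b:
  M ⇒ b H ⇒ b f b
  M ⇒ R b ⇒ b f b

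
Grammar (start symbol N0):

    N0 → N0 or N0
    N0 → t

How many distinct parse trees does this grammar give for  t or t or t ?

2

Parse trees for t or t or t:
  [N0 [N0 t] or [N0 [N0 t] or [N0 t]]]
  [N0 [N0 [N0 t] or [N0 t]] or [N0 t]]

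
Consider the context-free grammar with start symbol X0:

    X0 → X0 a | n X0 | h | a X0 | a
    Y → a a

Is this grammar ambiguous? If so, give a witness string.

Ambiguous

Witness: a a

Derivation 1: X0 ⇒ X0 a ⇒ a a
Derivation 2: X0 ⇒ a X0 ⇒ a a

Two distinct leftmost derivations for the same string.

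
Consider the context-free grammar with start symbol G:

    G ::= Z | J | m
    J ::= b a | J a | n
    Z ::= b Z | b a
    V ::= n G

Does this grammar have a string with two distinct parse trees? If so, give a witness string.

Witness: b a

Derivation 1: G ⇒ Z ⇒ b a
Derivation 2: G ⇒ J ⇒ b a

Two distinct leftmost derivations for the same string.

Ambiguous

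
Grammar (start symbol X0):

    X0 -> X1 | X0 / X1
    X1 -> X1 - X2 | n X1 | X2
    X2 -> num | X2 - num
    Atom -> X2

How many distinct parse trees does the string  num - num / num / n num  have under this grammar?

2

Parse trees for num - num / num / n num:
  [X0 [X0 [X0 [X1 [X1 [X2 num]] - [X2 num]]] / [X1 [X2 num]]] / [X1 n [X1 [X2 num]]]]
  [X0 [X0 [X0 [X1 [X2 [X2 num] - num]]] / [X1 [X2 num]]] / [X1 n [X1 [X2 num]]]]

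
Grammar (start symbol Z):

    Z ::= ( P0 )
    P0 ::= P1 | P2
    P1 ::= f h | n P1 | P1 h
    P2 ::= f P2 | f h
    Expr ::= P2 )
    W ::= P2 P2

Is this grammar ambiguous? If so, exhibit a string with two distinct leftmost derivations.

Witness: ( f h )

Derivation 1: Z ⇒ ( P0 ) ⇒ ( P1 ) ⇒ ( f h )
Derivation 2: Z ⇒ ( P0 ) ⇒ ( P2 ) ⇒ ( f h )

Two distinct leftmost derivations for the same string.

Ambiguous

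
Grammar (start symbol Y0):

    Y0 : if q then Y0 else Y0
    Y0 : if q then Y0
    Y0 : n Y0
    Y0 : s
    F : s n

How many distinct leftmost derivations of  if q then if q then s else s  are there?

2

Parse trees for if q then if q then s else s:
  [Y0 if q then [Y0 if q then [Y0 s]] else [Y0 s]]
  [Y0 if q then [Y0 if q then [Y0 s] else [Y0 s]]]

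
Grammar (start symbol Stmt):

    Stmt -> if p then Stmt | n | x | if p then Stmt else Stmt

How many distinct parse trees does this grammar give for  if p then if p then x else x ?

Parse trees for if p then if p then x else x:
  [Stmt if p then [Stmt if p then [Stmt x] else [Stmt x]]]
  [Stmt if p then [Stmt if p then [Stmt x]] else [Stmt x]]

2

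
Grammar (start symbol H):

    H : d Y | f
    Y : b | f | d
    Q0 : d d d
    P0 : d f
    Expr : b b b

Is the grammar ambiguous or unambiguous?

Unambiguous

Only H, Y are reachable from H; ignoring the rest: The reachable rules are right-linear with at most one rule per (nonterminal, next-terminal) pair. Each input token forces the next rule, so parsing is deterministic.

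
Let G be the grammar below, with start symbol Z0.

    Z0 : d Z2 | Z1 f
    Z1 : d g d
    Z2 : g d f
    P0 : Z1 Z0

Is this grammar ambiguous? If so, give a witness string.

Witness: d g d f

Derivation 1: Z0 ⇒ d Z2 ⇒ d g d f
Derivation 2: Z0 ⇒ Z1 f ⇒ d g d f

Two distinct leftmost derivations for the same string.

Ambiguous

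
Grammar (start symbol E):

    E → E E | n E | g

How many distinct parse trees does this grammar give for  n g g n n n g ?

5

Parse trees for n g g n n n g:
  [E [E n [E g]] [E [E g] [E n [E n [E n [E g]]]]]]
  [E [E [E n [E g]] [E g]] [E n [E n [E n [E g]]]]]
  [E [E n [E [E g] [E g]]] [E n [E n [E n [E g]]]]]
  [E n [E [E g] [E [E g] [E n [E n [E n [E g]]]]]]]
  [E n [E [E [E g] [E g]] [E n [E n [E n [E g]]]]]]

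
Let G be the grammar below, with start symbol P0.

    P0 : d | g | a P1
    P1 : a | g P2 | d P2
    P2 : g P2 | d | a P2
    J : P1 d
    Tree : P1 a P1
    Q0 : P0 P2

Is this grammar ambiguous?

Unambiguous

(J, Tree, Q0 are unreachable from P0, so their rules don't affect L(P0).) Restricted to the reachable nonterminals, every rule has the form A → t or A → t B, and no two rules for the same A share a first terminal. The grammar encodes a DFA — one run per string.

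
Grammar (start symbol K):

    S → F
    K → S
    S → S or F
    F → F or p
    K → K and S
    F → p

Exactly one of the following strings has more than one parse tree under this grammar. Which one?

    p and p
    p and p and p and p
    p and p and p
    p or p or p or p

p and p: 1 tree
p and p and p and p: 1 tree
p and p and p: 1 tree
p or p or p or p: 8 trees

p or p or p or p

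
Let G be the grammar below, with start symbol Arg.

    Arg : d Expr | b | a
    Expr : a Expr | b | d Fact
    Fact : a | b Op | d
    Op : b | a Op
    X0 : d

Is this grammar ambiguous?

Only Arg, Expr, Fact, Op are reachable from Arg; ignoring the rest: Each reachable nonterminal has at most one production per leading terminal, and all productions are right-linear; the derivation is determined token-by-token.

Unambiguous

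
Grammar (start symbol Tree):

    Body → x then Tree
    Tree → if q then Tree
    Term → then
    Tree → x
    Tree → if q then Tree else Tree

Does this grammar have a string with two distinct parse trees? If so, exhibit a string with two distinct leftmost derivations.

Witness: if q then if q then x else x

Derivation 1: Tree ⇒ if q then Tree ⇒ if q then if q then Tree else Tree ⇒ if q then if q then x else Tree ⇒ if q then if q then x else x
Derivation 2: Tree ⇒ if q then Tree else Tree ⇒ if q then if q then Tree else Tree ⇒ if q then if q then x else Tree ⇒ if q then if q then x else x

Two distinct leftmost derivations for the same string.

Ambiguous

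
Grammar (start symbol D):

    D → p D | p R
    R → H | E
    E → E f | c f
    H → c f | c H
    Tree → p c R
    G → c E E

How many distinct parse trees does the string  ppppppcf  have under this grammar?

Parse trees for ppppppcf:
  [D p [D p [D p [D p [D p [D p [R [H c f]]]]]]]]
  [D p [D p [D p [D p [D p [D p [R [E c f]]]]]]]]

2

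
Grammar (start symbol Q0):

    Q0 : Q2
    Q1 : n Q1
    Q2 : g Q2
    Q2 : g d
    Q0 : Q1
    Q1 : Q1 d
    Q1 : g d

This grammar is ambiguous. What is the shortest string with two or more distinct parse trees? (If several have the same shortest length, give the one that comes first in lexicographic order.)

length 2: g d has 2 parse trees

Two derivations of g d:
  Q0 ⇒ Q2 ⇒ g d
  Q0 ⇒ Q1 ⇒ g d

g d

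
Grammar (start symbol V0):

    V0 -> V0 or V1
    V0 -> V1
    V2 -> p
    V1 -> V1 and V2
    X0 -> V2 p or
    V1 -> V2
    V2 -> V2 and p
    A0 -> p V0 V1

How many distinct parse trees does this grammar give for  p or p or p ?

Parse trees for p or p or p:
  [V0 [V0 [V0 [V1 [V2 p]]] or [V1 [V2 p]]] or [V1 [V2 p]]]

1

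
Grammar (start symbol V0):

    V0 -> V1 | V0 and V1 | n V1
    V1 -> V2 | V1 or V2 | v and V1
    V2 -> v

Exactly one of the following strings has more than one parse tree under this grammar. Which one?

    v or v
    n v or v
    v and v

v and v

v or v: 1 tree
n v or v: 1 tree
v and v: 2 trees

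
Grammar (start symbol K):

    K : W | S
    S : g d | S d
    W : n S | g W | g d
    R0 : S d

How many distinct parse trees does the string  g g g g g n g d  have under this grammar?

Parse trees for g g g g g n g d:
  [K [W g [W g [W g [W g [W g [W n [S g d]]]]]]]]

1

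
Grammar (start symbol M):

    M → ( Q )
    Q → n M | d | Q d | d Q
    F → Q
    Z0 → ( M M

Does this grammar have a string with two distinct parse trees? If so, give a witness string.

Ambiguous

Witness: ( d d )

Derivation 1: M ⇒ ( Q ) ⇒ ( Q d ) ⇒ ( d d )
Derivation 2: M ⇒ ( Q ) ⇒ ( d Q ) ⇒ ( d d )

Two distinct leftmost derivations for the same string.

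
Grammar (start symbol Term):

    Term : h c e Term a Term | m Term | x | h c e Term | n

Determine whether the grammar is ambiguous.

Witness: h c e h c e n a n

Derivation 1: Term ⇒ h c e Term a Term ⇒ h c e h c e Term a Term ⇒ h c e h c e n a Term ⇒ h c e h c e n a n
Derivation 2: Term ⇒ h c e Term ⇒ h c e h c e Term a Term ⇒ h c e h c e n a Term ⇒ h c e h c e n a n

Two distinct leftmost derivations for the same string.

Ambiguous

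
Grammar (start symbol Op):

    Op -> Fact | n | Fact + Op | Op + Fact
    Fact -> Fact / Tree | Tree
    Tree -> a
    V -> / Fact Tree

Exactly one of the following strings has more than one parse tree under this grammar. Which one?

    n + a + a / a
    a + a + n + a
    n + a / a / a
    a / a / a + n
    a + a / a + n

n + a + a / a: 1 tree
a + a + n + a: 3 trees
n + a / a / a: 1 tree
a / a / a + n: 1 tree
a + a / a + n: 1 tree

a + a + n + a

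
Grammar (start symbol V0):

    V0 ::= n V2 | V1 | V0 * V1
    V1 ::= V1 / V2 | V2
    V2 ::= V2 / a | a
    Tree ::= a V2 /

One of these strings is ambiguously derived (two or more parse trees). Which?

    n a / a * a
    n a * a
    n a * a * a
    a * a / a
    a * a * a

n a / a * a: 1 tree
n a * a: 1 tree
n a * a * a: 1 tree
a * a / a: 2 trees
a * a * a: 1 tree

a * a / a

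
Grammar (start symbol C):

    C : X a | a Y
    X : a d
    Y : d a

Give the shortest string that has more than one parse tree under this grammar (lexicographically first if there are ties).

a d a

length 3: a d a has 2 parse trees

Two derivations of a d a:
  C ⇒ X a ⇒ a d a
  C ⇒ a Y ⇒ a d a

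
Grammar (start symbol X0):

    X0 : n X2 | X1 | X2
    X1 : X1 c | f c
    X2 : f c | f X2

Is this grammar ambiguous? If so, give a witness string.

Witness: f c

Derivation 1: X0 ⇒ X1 ⇒ f c
Derivation 2: X0 ⇒ X2 ⇒ f c

Two distinct leftmost derivations for the same string.

Ambiguous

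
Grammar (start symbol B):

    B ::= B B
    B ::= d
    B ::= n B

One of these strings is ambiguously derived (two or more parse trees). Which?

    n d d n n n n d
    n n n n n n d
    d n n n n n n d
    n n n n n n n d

n d d n n n n d

n d d n n n n d: 5 trees
n n n n n n d: 1 tree
d n n n n n n d: 1 tree
n n n n n n n d: 1 tree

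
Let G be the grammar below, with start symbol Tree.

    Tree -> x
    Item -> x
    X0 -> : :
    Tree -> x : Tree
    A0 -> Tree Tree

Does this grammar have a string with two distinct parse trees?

Only Tree is reachable from Tree; ignoring the rest: The reachable grammar is A → atom sep A | atom. Each atom is followed by either the separator (recurse) or end-of-string (stop) — no choice point.

Unambiguous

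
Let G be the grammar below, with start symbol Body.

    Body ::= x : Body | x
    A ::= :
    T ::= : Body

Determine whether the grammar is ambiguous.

Unambiguous

Only Body is reachable from Body; ignoring the rest: The reachable grammar is A → atom sep A | atom. Each atom is followed by either the separator (recurse) or end-of-string (stop) — no choice point.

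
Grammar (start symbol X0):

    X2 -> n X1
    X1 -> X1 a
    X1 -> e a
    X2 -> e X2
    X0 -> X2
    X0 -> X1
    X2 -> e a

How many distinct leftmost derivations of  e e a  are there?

1

Parse trees for e e a:
  [X0 [X2 e [X2 e a]]]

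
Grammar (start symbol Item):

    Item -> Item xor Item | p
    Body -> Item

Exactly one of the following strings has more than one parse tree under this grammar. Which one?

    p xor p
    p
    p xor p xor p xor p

p xor p xor p xor p

p xor p: 1 tree
p: 1 tree
p xor p xor p xor p: 5 trees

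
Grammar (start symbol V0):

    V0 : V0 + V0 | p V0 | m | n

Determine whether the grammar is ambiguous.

Ambiguous

Witness: p m + m

Derivation 1: V0 ⇒ V0 + V0 ⇒ p V0 + V0 ⇒ p m + V0 ⇒ p m + m
Derivation 2: V0 ⇒ p V0 ⇒ p V0 + V0 ⇒ p m + V0 ⇒ p m + m

Two distinct leftmost derivations for the same string.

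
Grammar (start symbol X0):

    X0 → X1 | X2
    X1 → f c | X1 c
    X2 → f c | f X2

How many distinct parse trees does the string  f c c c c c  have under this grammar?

1

Parse trees for f c c c c c:
  [X0 [X1 [X1 [X1 [X1 [X1 f c] c] c] c] c]]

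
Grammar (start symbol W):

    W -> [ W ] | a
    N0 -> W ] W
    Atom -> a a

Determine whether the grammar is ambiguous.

(N0, Atom are unreachable from W, so their rules don't affect L(W).) L(W) is { openⁿ atom closeⁿ : n ≥ 0 }. The bracket depth fixes n, and the derivation is forced at every step.

Unambiguous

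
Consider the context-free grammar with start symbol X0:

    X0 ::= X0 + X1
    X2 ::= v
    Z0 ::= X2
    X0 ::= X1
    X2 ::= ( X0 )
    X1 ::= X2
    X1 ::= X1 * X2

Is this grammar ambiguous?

Only X0, X1, X2 are reachable from X0; ignoring the rest: The grammar is stratified — X0 handles '+' (left-recursive), X1 handles '*', X2 atoms. Each operator has a fixed associativity and precedence level, so every string has one parse.

Unambiguous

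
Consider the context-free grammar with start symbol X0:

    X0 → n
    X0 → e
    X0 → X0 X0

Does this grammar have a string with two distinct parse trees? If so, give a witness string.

Witness: e e e

Derivation 1: X0 ⇒ X0 X0 ⇒ e X0 ⇒ e X0 X0 ⇒ e e X0 ⇒ e e e
Derivation 2: X0 ⇒ X0 X0 ⇒ X0 X0 X0 ⇒ e X0 X0 ⇒ e e X0 ⇒ e e e

Two distinct leftmost derivations for the same string.

Ambiguous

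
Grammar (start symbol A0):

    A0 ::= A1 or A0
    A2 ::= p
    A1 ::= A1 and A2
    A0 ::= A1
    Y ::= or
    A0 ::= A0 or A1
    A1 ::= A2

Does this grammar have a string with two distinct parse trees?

Witness: p or p

Derivation 1: A0 ⇒ A1 or A0 ⇒ A2 or A0 ⇒ p or A0 ⇒ p or A1 ⇒ p or A2 ⇒ p or p
Derivation 2: A0 ⇒ A0 or A1 ⇒ A1 or A1 ⇒ A2 or A1 ⇒ p or A1 ⇒ p or A2 ⇒ p or p

Two distinct leftmost derivations for the same string.

Ambiguous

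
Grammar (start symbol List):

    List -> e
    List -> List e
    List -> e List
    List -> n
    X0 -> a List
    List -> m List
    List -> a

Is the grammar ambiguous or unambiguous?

Witness: e e

Derivation 1: List ⇒ List e ⇒ e e
Derivation 2: List ⇒ e List ⇒ e e

Two distinct leftmost derivations for the same string.

Ambiguous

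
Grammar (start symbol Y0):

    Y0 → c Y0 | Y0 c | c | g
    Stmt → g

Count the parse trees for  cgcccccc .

Parse trees for cgcccccc:
  [Y0 c [Y0 [Y0 [Y0 [Y0 [Y0 [Y0 [Y0 g] c] c] c] c] c] c]]
  [Y0 [Y0 c [Y0 [Y0 [Y0 [Y0 [Y0 [Y0 g] c] c] c] c] c]] c]
  [Y0 [Y0 [Y0 c [Y0 [Y0 [Y0 [Y0 [Y0 g] c] c] c] c]] c] c]
  [Y0 [Y0 [Y0 [Y0 c [Y0 [Y0 [Y0 [Y0 g] c] c] c]] c] c] c]
  [Y0 [Y0 [Y0 [Y0 [Y0 c [Y0 [Y0 [Y0 g] c] c]] c] c] c] c]
  [Y0 [Y0 [Y0 [Y0 [Y0 [Y0 c [Y0 [Y0 g] c]] c] c] c] c] c]
  [Y0 [Y0 [Y0 [Y0 [Y0 [Y0 [Y0 c [Y0 g]] c] c] c] c] c] c]

7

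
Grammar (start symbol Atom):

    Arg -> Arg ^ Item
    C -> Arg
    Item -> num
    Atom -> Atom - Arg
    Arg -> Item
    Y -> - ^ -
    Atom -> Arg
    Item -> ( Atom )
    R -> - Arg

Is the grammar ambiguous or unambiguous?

(C, R, Y are unreachable from Atom, so their rules don't affect L(Atom).) This is a standard precedence ladder (Atom over Arg over Item), with each level left-recursive on its own operator ('-' at Atom, '^' at Arg). That structure is LR(1), hence unambiguous.

Unambiguous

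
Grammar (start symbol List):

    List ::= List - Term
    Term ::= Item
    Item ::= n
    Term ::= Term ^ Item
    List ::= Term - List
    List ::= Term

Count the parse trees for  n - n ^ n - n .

Parse trees for n - n ^ n - n:
  [List [List [List [Term [Item n]]] - [Term [Term [Item n]] ^ [Item n]]] - [Term [Item n]]]
  [List [List [Term [Item n]] - [List [Term [Term [Item n]] ^ [Item n]]]] - [Term [Item n]]]
  [List [Term [Item n]] - [List [List [Term [Term [Item n]] ^ [Item n]]] - [Term [Item n]]]]
  [List [Term [Item n]] - [List [Term [Term [Item n]] ^ [Item n]] - [List [Term [Item n]]]]]

4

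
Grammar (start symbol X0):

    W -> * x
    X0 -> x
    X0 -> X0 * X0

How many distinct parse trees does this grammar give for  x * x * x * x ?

Parse trees for x * x * x * x:
  [X0 [X0 x] * [X0 [X0 x] * [X0 [X0 x] * [X0 x]]]]
  [X0 [X0 x] * [X0 [X0 [X0 x] * [X0 x]] * [X0 x]]]
  [X0 [X0 [X0 x] * [X0 x]] * [X0 [X0 x] * [X0 x]]]
  [X0 [X0 [X0 x] * [X0 [X0 x] * [X0 x]]] * [X0 x]]
  [X0 [X0 [X0 [X0 x] * [X0 x]] * [X0 x]] * [X0 x]]

5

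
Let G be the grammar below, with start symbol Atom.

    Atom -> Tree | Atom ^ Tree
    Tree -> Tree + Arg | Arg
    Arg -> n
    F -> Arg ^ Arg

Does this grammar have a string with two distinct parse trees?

Unambiguous

(F is unreachable from Atom, so its rules don't affect L(Atom).) Atom → Atom ^ Tree | Tree  ;  Tree → Tree + Arg | Arg  — a left-associative chain with Arg at the bottom. Each string factors uniquely by precedence.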